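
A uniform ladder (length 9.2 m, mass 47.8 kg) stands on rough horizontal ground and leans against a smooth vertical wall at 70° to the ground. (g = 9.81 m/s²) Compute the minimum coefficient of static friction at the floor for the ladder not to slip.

μ_min ≈ 0.182

ΣF_y = 0: N_floor = 47.8×9.81 = 468.92 N.
Torques about the foot: N_wall · 9.2 sin 70° = 47.8×9.81×4.6 cos 70° → N_wall = 85.336 N.
ΣF_x = 0: f_floor = N_wall = 85.336 N.
μ_min = f_floor / N_floor = 85.336 / 468.92 = 0.182.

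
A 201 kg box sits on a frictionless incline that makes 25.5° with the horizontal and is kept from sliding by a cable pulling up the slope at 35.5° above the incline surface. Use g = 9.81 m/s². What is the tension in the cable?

Take axes along and perpendicular to the incline. Weight components: W sin 25.5° = 848.9 N down-slope, W cos 25.5° = 1780 N into the surface.
Along incline: T cos 35.5° = W sin 25.5° → T = 1043 N.
Perpendicular: N = W cos 25.5° − T sin 35.5° = 1174 N.

T ≈ 1040 N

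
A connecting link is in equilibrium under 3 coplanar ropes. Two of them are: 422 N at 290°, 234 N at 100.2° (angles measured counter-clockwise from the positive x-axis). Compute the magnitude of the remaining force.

F ≈ 196 N

Sum the known components: ΣF_x = 102.9 N, ΣF_y = -166.2 N.
For equilibrium the remaining force must supply (−ΣF_x, −ΣF_y) = (-102.9, 166.2) N.
Magnitude = √((-102.9)² + (166.2)²) = 195.5 N; direction = atan2(166.2, -102.9) = 121.8°.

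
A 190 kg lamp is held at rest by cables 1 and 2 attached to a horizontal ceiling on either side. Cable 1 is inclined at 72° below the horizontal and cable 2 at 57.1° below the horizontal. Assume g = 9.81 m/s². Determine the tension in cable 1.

Weight W = 190 × 9.81 = 1864 N acts straight down.
Horizontal: T_1 cos 72° = T_2 cos 57.1°  →  T_2 = 0.5689 T_1.
Vertical: T_1 sin 72° + T_2 sin 57.1° = 1864.
Substituting the horizontal relation into the vertical equation gives 1.429 T_1 = 1864, so T_1 = 1305 N.

T_1 ≈ 1300 N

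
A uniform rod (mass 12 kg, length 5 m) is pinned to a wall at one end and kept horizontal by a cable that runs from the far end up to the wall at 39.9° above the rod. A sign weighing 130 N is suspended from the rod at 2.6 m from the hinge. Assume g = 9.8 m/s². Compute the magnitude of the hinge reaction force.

|H| ≈ 194 N

Take torques about the hinge: T sin 39.9° · 5 = 12×9.8×2.5 + 130×2.6 = 632 N·m.
So T = 632 / (0.6414 × 5) = 197.05 N.
ΣF_x = 0: H_x = T cos 39.9° = 151.17 N.
ΣF_y = 0: H_y = (12×9.8 + 130) − T sin 39.9° = 247.6 − 126.4 = 121.2 N.
|H| = √(H_x² + H_y²) = √((151.17)² + (121.2)²) = 193.76 N.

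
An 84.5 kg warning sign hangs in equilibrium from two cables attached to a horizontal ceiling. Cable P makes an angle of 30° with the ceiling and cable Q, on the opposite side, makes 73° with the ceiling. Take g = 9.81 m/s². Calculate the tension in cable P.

Weight W = 84.5 × 9.81 = 828.9 N acts straight down.
Horizontal: T_P cos 30° = T_Q cos 73°  →  T_Q = 2.962 T_P.
Vertical: T_P sin 30° + T_Q sin 73° = 828.9.
Substituting the horizontal relation into the vertical equation gives 3.333 T_P = 828.9, so T_P = 248.7 N.

T_P ≈ 249 N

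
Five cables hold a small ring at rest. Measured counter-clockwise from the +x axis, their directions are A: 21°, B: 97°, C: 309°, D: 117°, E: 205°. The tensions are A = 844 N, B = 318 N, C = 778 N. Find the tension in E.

Resolve: ΣF_x = 844 cos 21° + 318 cos 97° + 778 cos 309° + T_D cos 117° + T_E cos 205° = 0.
        ΣF_y = 844 sin 21° + 318 sin 97° + 778 sin 309° + T_D sin 117° + T_E sin 205° = 0.
The known terms sum to (1239, 13.47) N, so -0.4540 T_D − 0.9063 T_E = -1239 and 0.8910 T_D − 0.4226 T_E = -13.47.
Solving simultaneously: T_D = 511.6 N, T_E = 1111 N.

T_E ≈ 1110 N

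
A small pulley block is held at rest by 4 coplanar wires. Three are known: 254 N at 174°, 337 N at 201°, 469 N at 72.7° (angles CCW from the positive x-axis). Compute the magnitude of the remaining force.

Sum the known components: ΣF_x = -427.8 N, ΣF_y = 353.6 N.
For equilibrium the remaining force must supply (−ΣF_x, −ΣF_y) = (427.8, -353.6) N.
Magnitude = √((427.8)² + (-353.6)²) = 555 N; direction = atan2(-353.6, 427.8) = 320.4°.

F ≈ 555 N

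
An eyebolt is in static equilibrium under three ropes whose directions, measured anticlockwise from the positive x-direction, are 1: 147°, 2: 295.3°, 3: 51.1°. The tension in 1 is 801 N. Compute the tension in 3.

Resolve: ΣF_x = 801 cos 147° + T_2 cos 295.3° + T_3 cos 51.1° = 0.
        ΣF_y = 801 sin 147° + T_2 sin 295.3° + T_3 sin 51.1° = 0.
The known terms sum to (-671.8, 436.3) N, so 0.4274 T_2 + 0.6280 T_3 = 671.8 and -0.9041 T_2 + 0.7782 T_3 = -436.3.
Solving simultaneously: T_2 = 885 N, T_3 = 467.5 N.

T_3 ≈ 468 N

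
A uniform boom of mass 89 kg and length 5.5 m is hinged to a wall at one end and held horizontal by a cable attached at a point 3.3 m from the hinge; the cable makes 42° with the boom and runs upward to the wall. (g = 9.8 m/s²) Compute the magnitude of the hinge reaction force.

|H| ≈ 820 N

Take torques about the hinge: T sin 42° · 3.3 = 89×9.8×2.75 = 2398.6 N·m.
So T = 2398.6 / (0.6691 × 3.3) = 1086.2 N.
ΣF_x = 0: H_x = T cos 42° = 807.23 N.
ΣF_y = 0: H_y = (89×9.8) − T sin 42° = 872.2 − 726.83 = 145.37 N.
|H| = √(H_x² + H_y²) = √((807.23)² + (145.37)²) = 820.21 N.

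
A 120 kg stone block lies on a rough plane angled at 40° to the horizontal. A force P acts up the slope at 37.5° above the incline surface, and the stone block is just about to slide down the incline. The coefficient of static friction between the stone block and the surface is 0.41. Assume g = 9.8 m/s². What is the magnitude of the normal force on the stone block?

On the verge of sliding down the incline, friction equals μN and acts up the slope.
Perpendicular: N + P sin 37.5° = W cos 40° = 900.9 N.
Along incline: P cos 37.5° + μN = W sin 40° with W sin 40° = 755.9 N.
Solving the pair for P and N: P = 710.9 N, N = 468.1 N (and f = μN = 191.9 N).

N ≈ 468 N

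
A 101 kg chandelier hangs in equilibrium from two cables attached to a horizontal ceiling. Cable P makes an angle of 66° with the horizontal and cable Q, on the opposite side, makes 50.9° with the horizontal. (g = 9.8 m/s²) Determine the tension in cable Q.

Weight W = 101 × 9.8 = 989.8 N acts straight down.
Horizontal: T_P cos 66° = T_Q cos 50.9°  →  T_P = 1.551 T_Q.
Vertical: T_P sin 66° + T_Q sin 50.9° = 989.8.
Substituting the horizontal relation into the vertical equation gives 2.193 T_Q = 989.8, so T_Q = 451.4 N.

T_Q ≈ 451 N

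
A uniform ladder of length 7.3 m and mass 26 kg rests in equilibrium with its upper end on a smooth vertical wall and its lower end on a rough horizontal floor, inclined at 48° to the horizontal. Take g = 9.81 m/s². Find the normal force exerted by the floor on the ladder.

ΣF_y = 0: N_floor = 26×9.81 = 255.06 N.

N_floor ≈ 255 N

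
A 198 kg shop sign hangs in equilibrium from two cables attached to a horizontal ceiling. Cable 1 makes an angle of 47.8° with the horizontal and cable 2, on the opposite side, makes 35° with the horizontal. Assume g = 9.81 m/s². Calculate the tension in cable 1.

T_1 ≈ 1600 N

Weight W = 198 × 9.81 = 1942 N acts straight down.
Horizontal: T_1 cos 47.8° = T_2 cos 35°  →  T_2 = 0.82 T_1.
Vertical: T_1 sin 47.8° + T_2 sin 35° = 1942.
Substituting the horizontal relation into the vertical equation gives 1.211 T_1 = 1942, so T_1 = 1604 N.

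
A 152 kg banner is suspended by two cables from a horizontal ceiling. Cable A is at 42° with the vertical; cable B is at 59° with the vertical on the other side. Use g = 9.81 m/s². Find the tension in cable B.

Angles from the horizontal: cable A is 90° − 42° = 48°, cable B is 90° − 59° = 31°.
Weight W = 152 × 9.81 = 1491 N acts straight down.
Horizontal: T_A cos 48° = T_B cos 31°  →  T_A = 1.281 T_B.
Vertical: T_A sin 48° + T_B sin 31° = 1491.
Substituting the horizontal relation into the vertical equation gives 1.467 T_B = 1491, so T_B = 1016 N.

T_B ≈ 1020 N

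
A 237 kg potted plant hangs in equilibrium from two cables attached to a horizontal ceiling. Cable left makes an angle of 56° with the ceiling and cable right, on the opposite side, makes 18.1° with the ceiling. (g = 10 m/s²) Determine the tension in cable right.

Weight W = 237 × 10 = 2370 N acts straight down.
Horizontal: T_left cos 56° = T_right cos 18.1°  →  T_left = 1.7 T_right.
Vertical: T_left sin 56° + T_right sin 18.1° = 2370.
Substituting the horizontal relation into the vertical equation gives 1.72 T_right = 2370, so T_right = 1378 N.

T_right ≈ 1380 N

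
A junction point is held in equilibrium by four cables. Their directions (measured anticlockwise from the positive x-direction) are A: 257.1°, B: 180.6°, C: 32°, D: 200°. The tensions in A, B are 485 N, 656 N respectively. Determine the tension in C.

T_C ≈ 911 N

Resolve: ΣF_x = 485 cos 257.1° + 656 cos 180.6° + T_C cos 32° + T_D cos 200° = 0.
        ΣF_y = 485 sin 257.1° + 656 sin 180.6° + T_C sin 32° + T_D sin 200° = 0.
The known terms sum to (-764.2, -479.6) N, so 0.8480 T_C − 0.9397 T_D = 764.2 and 0.5299 T_C − 0.3420 T_D = 479.6.
Solving simultaneously: T_C = 910.6 N, T_D = 8.477 N.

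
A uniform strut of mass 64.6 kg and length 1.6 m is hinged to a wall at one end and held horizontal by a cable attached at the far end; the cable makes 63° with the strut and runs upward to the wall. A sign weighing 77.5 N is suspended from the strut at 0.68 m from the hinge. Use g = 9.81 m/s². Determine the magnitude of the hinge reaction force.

Take torques about the hinge: T sin 63° · 1.6 = 64.6×9.81×0.8 + 77.5×0.68 = 559.68 N·m.
So T = 559.68 / (0.8910 × 1.6) = 392.59 N.
ΣF_x = 0: H_x = T cos 63° = 178.23 N.
ΣF_y = 0: H_y = (64.6×9.81 + 77.5) − T sin 63° = 711.23 − 349.8 = 361.43 N.
|H| = √(H_x² + H_y²) = √((178.23)² + (361.43)²) = 402.98 N.

|H| ≈ 403 N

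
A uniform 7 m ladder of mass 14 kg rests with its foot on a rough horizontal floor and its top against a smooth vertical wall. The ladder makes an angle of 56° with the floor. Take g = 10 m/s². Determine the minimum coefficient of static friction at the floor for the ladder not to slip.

μ_min ≈ 0.337

ΣF_y = 0: N_floor = 14×10 = 140 N.
Torques about the foot: N_wall · 7 sin 56° = 14×10×3.5 cos 56° → N_wall = 47.216 N.
ΣF_x = 0: f_floor = N_wall = 47.216 N.
μ_min = f_floor / N_floor = 47.216 / 140 = 0.3373.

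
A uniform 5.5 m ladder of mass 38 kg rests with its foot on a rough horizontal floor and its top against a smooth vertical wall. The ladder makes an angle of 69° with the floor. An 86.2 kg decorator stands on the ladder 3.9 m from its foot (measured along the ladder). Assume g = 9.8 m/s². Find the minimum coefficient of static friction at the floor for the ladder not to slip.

μ_min ≈ 0.248

ΣF_y = 0: N_floor = 38×9.8 + 86.2×9.8 = 1217.2 N.
Torques about the foot: N_wall · 5.5 sin 69° = 38×9.8×2.75 cos 69° + 86.2×9.8×3.9 cos 69° → N_wall = 301.41 N.
ΣF_x = 0: f_floor = N_wall = 301.41 N.
μ_min = f_floor / N_floor = 301.41 / 1217.2 = 0.2476.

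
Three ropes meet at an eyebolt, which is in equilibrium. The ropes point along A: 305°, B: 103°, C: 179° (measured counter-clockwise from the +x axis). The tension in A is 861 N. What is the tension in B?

Resolve: ΣF_x = 861 cos 305° + T_B cos 103° + T_C cos 179° = 0.
        ΣF_y = 861 sin 305° + T_B sin 103° + T_C sin 179° = 0.
The known terms sum to (493.8, -705.3) N, so -0.2250 T_B − 0.9998 T_C = -493.8 and 0.9744 T_B + 0.0175 T_C = 705.3.
Solving simultaneously: T_B = 717.9 N, T_C = 332.4 N.

T_B ≈ 718 N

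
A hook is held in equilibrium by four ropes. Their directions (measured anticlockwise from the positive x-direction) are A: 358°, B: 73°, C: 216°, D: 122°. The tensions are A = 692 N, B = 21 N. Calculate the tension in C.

T_C ≈ 591 N

Resolve: ΣF_x = 692 cos 358° + 21 cos 73° + T_C cos 216° + T_D cos 122° = 0.
        ΣF_y = 692 sin 358° + 21 sin 73° + T_C sin 216° + T_D sin 122° = 0.
The known terms sum to (697.7, -4.068) N, so -0.8090 T_C − 0.5299 T_D = -697.7 and -0.5878 T_C + 0.8480 T_D = 4.068.
Solving simultaneously: T_C = 591 N, T_D = 414.4 N.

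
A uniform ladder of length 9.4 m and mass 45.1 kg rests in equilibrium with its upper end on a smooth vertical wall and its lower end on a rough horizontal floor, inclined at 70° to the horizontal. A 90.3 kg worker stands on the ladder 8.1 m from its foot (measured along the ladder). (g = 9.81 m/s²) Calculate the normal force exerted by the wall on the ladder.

Torques about the foot: N_wall · 9.4 sin 70° = 45.1×9.81×4.7 cos 70° + 90.3×9.81×8.1 cos 70° → N_wall = 358.35 N.

N_wall ≈ 358 N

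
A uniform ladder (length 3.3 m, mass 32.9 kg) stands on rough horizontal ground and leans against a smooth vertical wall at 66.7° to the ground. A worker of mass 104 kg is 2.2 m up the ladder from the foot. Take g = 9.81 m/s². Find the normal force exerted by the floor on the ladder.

ΣF_y = 0: N_floor = 32.9×9.81 + 104×9.81 = 1343 N.

N_floor ≈ 1340 N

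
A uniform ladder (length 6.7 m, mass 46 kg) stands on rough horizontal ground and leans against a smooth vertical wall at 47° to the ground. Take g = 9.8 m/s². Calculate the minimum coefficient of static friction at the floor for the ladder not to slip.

ΣF_y = 0: N_floor = 46×9.8 = 450.8 N.
Torques about the foot: N_wall · 6.7 sin 47° = 46×9.8×3.35 cos 47° → N_wall = 210.19 N.
ΣF_x = 0: f_floor = N_wall = 210.19 N.
μ_min = f_floor / N_floor = 210.19 / 450.8 = 0.4663.

μ_min ≈ 0.466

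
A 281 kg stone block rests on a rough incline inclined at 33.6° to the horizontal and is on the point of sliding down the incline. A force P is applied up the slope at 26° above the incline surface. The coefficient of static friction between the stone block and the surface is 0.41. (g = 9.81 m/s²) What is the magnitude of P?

On the verge of sliding down the incline, friction equals μN and acts up the slope.
Perpendicular: N + P sin 26° = W cos 33.6° = 2296 N.
Along incline: P cos 26° + μN = W sin 33.6° with W sin 33.6° = 1525 N.
Solving the pair for P and N: P = 812.3 N, N = 1940 N (and f = μN = 795.4 N).

P ≈ 812 N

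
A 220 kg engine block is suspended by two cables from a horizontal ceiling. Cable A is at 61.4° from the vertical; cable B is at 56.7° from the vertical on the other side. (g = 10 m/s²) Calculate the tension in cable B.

T_B ≈ 2190 N

Angles from the horizontal: cable A is 90° − 61.4° = 28.6°, cable B is 90° − 56.7° = 33.3°.
Weight W = 220 × 10 = 2200 N acts straight down.
Horizontal: T_A cos 28.6° = T_B cos 33.3°  →  T_A = 0.952 T_B.
Vertical: T_A sin 28.6° + T_B sin 33.3° = 2200.
Substituting the horizontal relation into the vertical equation gives 1.005 T_B = 2200, so T_B = 2190 N.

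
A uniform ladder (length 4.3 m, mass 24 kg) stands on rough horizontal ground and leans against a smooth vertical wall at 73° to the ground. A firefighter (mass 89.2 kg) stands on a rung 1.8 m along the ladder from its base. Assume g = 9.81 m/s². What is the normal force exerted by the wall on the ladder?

Torques about the foot: N_wall · 4.3 sin 73° = 24×9.81×2.15 cos 73° + 89.2×9.81×1.8 cos 73° → N_wall = 147.98 N.

N_wall ≈ 148 N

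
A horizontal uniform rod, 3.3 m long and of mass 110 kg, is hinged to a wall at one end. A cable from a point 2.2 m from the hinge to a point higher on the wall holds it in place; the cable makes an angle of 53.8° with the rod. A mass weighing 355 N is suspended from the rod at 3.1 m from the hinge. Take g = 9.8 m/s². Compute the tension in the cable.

Take torques about the hinge: T sin 53.8° · 2.2 = 110×9.8×1.65 + 355×3.1 = 2879.2 N·m.
So T = 2879.2 / (0.8070 × 2.2) = 1621.8 N.

T ≈ 1620 N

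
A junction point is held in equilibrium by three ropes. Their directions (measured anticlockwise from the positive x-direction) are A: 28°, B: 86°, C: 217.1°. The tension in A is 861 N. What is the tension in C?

T_C ≈ 969 N

Resolve: ΣF_x = 861 cos 28° + T_B cos 86° + T_C cos 217.1° = 0.
        ΣF_y = 861 sin 28° + T_B sin 86° + T_C sin 217.1° = 0.
The known terms sum to (760.2, 404.2) N, so 0.0698 T_B − 0.7976 T_C = -760.2 and 0.9976 T_B − 0.6032 T_C = -404.2.
Solving simultaneously: T_B = 180.7 N, T_C = 969 N.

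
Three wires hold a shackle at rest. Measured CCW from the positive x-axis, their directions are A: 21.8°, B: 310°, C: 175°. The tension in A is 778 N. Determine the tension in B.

Resolve: ΣF_x = 778 cos 21.8° + T_B cos 310° + T_C cos 175° = 0.
        ΣF_y = 778 sin 21.8° + T_B sin 310° + T_C sin 175° = 0.
The known terms sum to (722.4, 288.9) N, so 0.6428 T_B − 0.9962 T_C = -722.4 and -0.7660 T_B + 0.0872 T_C = -288.9.
Solving simultaneously: T_B = 496.1 N, T_C = 1045 N.

T_B ≈ 496 N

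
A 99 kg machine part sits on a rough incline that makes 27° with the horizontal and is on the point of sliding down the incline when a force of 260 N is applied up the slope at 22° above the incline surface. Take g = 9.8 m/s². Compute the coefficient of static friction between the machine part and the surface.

On the verge of sliding down the incline, friction is at its maximum μN and acts up the slope.
Perpendicular to incline: N = W cos 27° − P sin 22° = 864.5 − 97.4 = 767.1 N.
Along incline: P cos 22° + μN = W sin 27° → μ = (W sin 27° − P cos 22°) / N = 0.2599.

μ ≈ 0.260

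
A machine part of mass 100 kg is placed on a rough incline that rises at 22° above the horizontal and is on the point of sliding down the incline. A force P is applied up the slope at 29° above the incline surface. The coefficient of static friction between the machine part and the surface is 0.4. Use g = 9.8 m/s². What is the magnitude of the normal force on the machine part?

N ≈ 906 N

On the verge of sliding down the incline, friction equals μN and acts up the slope.
Perpendicular: N + P sin 29° = W cos 22° = 908.6 N.
Along incline: P cos 29° + μN = W sin 22° with W sin 22° = 367.1 N.
Solving the pair for P and N: P = 5.374 N, N = 906 N (and f = μN = 362.4 N).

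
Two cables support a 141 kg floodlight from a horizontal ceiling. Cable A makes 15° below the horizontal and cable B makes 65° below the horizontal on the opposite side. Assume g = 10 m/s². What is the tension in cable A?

T_A ≈ 605 N

Weight W = 141 × 10 = 1410 N acts straight down.
Horizontal: T_A cos 15° = T_B cos 65°  →  T_B = 2.286 T_A.
Vertical: T_A sin 15° + T_B sin 65° = 1410.
Substituting the horizontal relation into the vertical equation gives 2.33 T_A = 1410, so T_A = 605.1 N.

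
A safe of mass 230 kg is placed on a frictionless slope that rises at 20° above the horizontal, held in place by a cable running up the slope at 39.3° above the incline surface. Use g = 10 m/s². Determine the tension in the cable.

Take axes along and perpendicular to the incline. Weight components: W sin 20° = 786.6 N down-slope, W cos 20° = 2161 N into the surface.
Along incline: T cos 39.3° = W sin 20° → T = 1017 N.
Perpendicular: N = W cos 20° − T sin 39.3° = 1517 N.

T ≈ 1020 N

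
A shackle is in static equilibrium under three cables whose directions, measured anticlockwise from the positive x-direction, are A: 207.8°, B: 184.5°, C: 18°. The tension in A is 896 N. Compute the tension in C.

Resolve: ΣF_x = 896 cos 207.8° + T_B cos 184.5° + T_C cos 18° = 0.
        ΣF_y = 896 sin 207.8° + T_B sin 184.5° + T_C sin 18° = 0.
The known terms sum to (-792.6, -417.9) N, so -0.9969 T_B + 0.9511 T_C = 792.6 and -0.0785 T_B + 0.3090 T_C = 417.9.
Solving simultaneously: T_B = 653.3 N, T_C = 1518 N.

T_C ≈ 1520 N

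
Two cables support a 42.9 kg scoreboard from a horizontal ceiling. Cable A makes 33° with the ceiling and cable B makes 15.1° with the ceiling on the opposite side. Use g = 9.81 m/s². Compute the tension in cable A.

T_A ≈ 546 N

Weight W = 42.9 × 9.81 = 420.8 N acts straight down.
Horizontal: T_A cos 33° = T_B cos 15.1°  →  T_B = 0.8687 T_A.
Vertical: T_A sin 33° + T_B sin 15.1° = 420.8.
Substituting the horizontal relation into the vertical equation gives 0.7709 T_A = 420.8, so T_A = 545.9 N.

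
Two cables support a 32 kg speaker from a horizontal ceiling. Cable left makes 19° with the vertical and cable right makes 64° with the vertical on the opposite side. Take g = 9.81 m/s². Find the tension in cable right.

T_right ≈ 103 N

Angles from the horizontal: cable left is 90° − 19° = 71°, cable right is 90° − 64° = 26°.
Weight W = 32 × 9.81 = 313.9 N acts straight down.
Horizontal: T_left cos 71° = T_right cos 26°  →  T_left = 2.761 T_right.
Vertical: T_left sin 71° + T_right sin 26° = 313.9.
Substituting the horizontal relation into the vertical equation gives 3.049 T_right = 313.9, so T_right = 103 N.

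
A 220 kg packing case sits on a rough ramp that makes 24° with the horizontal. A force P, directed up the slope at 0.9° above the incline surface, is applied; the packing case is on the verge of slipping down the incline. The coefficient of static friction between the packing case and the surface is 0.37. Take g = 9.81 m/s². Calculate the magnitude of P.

P ≈ 149 N

On the verge of sliding down the incline, friction equals μN and acts up the slope.
Perpendicular: N + P sin 0.9° = W cos 24° = 1972 N.
Along incline: P cos 0.9° + μN = W sin 24° with W sin 24° = 877.8 N.
Solving the pair for P and N: P = 149.2 N, N = 1969 N (and f = μN = 728.6 N).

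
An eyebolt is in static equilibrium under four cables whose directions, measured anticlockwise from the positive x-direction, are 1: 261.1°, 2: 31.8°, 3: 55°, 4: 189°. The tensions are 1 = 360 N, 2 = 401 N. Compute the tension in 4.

Resolve: ΣF_x = 360 cos 261.1° + 401 cos 31.8° + T_3 cos 55° + T_4 cos 189° = 0.
        ΣF_y = 360 sin 261.1° + 401 sin 31.8° + T_3 sin 55° + T_4 sin 189° = 0.
The known terms sum to (285.1, -144.4) N, so 0.5736 T_3 − 0.9877 T_4 = -285.1 and 0.8192 T_3 − 0.1564 T_4 = 144.4.
Solving simultaneously: T_3 = 260.2 N, T_4 = 439.8 N.

T_4 ≈ 440 N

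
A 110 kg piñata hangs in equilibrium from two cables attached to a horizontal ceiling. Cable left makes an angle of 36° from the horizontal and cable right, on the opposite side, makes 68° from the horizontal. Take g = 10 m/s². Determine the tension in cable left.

Weight W = 110 × 10 = 1100 N acts straight down.
Horizontal: T_left cos 36° = T_right cos 68°  →  T_right = 2.16 T_left.
Vertical: T_left sin 36° + T_right sin 68° = 1100.
Substituting the horizontal relation into the vertical equation gives 2.59 T_left = 1100, so T_left = 424.7 N.

T_left ≈ 425 N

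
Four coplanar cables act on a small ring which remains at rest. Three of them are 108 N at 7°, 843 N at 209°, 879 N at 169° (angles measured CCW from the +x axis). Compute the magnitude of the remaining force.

Sum the known components: ΣF_x = -1493 N, ΣF_y = -227.8 N.
For equilibrium the remaining force must supply (−ΣF_x, −ΣF_y) = (1493, 227.8) N.
Magnitude = √((1493)² + (227.8)²) = 1510 N; direction = atan2(227.8, 1493) = 8.7°.

F ≈ 1510 N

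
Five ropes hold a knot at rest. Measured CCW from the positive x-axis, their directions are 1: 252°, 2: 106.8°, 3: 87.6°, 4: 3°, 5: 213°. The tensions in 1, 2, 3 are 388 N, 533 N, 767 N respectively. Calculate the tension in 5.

T_5 ≈ 1840 N

Resolve: ΣF_x = 388 cos 252° + 533 cos 106.8° + 767 cos 87.6° + T_4 cos 3° + T_5 cos 213° = 0.
        ΣF_y = 388 sin 252° + 533 sin 106.8° + 767 sin 87.6° + T_4 sin 3° + T_5 sin 213° = 0.
The known terms sum to (-241.8, 907.6) N, so 0.9986 T_4 − 0.8387 T_5 = 241.8 and 0.0523 T_4 − 0.5446 T_5 = -907.6.
Solving simultaneously: T_4 = 1786 N, T_5 = 1838 N.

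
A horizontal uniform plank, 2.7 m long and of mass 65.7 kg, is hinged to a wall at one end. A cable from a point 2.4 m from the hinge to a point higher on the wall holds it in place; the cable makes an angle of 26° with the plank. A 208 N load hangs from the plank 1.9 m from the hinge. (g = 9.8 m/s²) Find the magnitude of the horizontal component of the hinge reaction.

H_x ≈ 1080 N

Take torques about the hinge: T sin 26° · 2.4 = 65.7×9.8×1.35 + 208×1.9 = 1264.4 N·m.
So T = 1264.4 / (0.4384 × 2.4) = 1201.8 N.
ΣF_x = 0: H_x = T cos 26° = 1080.2 N.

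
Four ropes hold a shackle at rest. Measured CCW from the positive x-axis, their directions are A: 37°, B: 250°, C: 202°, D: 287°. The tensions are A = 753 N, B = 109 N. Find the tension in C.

Resolve: ΣF_x = 753 cos 37° + 109 cos 250° + T_C cos 202° + T_D cos 287° = 0.
        ΣF_y = 753 sin 37° + 109 sin 250° + T_C sin 202° + T_D sin 287° = 0.
The known terms sum to (564.1, 350.7) N, so -0.9272 T_C + 0.2924 T_D = -564.1 and -0.3746 T_C − 0.9563 T_D = -350.7.
Solving simultaneously: T_C = 644.4 N, T_D = 114.3 N.

T_C ≈ 644 N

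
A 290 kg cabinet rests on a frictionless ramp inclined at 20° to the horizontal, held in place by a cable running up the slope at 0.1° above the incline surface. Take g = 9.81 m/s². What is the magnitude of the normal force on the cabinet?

Take axes along and perpendicular to the incline. Weight components: W sin 20° = 973 N down-slope, W cos 20° = 2673 N into the surface.
Along incline: T cos 0.1° = W sin 20° → T = 973 N.
Perpendicular: N = W cos 20° − T sin 0.1° = 2672 N.

N ≈ 2670 N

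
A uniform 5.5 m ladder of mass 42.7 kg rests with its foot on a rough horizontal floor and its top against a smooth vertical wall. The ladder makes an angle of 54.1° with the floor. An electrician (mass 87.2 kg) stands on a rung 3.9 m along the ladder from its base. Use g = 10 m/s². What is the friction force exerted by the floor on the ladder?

Torques about the foot: N_wall · 5.5 sin 54.1° = 42.7×10×2.75 cos 54.1° + 87.2×10×3.9 cos 54.1° → N_wall = 602.14 N.
ΣF_x = 0: f_floor = N_wall = 602.14 N.

f ≈ 602 N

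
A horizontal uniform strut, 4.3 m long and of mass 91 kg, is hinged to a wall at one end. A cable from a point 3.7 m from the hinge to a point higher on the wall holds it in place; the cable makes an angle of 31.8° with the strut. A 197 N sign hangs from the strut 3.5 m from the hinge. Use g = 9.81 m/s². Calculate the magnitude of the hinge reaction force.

Take torques about the hinge: T sin 31.8° · 3.7 = 91×9.81×2.15 + 197×3.5 = 2608.8 N·m.
So T = 2608.8 / (0.5270 × 3.7) = 1338 N.
ΣF_x = 0: H_x = T cos 31.8° = 1137.2 N.
ΣF_y = 0: H_y = (91×9.81 + 197) − T sin 31.8° = 1089.7 − 705.09 = 384.62 N.
|H| = √(H_x² + H_y²) = √((1137.2)² + (384.62)²) = 1200.5 N.

|H| ≈ 1200 N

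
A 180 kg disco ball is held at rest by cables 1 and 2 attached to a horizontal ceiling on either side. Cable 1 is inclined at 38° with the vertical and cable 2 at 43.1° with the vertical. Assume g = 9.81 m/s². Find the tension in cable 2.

T_2 ≈ 1100 N

Angles from the horizontal: cable 1 is 90° − 38° = 52°, cable 2 is 90° − 43.1° = 46.9°.
Weight W = 180 × 9.81 = 1766 N acts straight down.
Horizontal: T_1 cos 52° = T_2 cos 46.9°  →  T_1 = 1.11 T_2.
Vertical: T_1 sin 52° + T_2 sin 46.9° = 1766.
Substituting the horizontal relation into the vertical equation gives 1.605 T_2 = 1766, so T_2 = 1100 N.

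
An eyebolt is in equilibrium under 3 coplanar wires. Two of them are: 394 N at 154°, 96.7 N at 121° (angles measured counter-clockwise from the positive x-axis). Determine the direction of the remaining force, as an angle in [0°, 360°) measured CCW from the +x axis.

Sum the known components: ΣF_x = -403.9 N, ΣF_y = 255.6 N.
For equilibrium the remaining force must supply (−ΣF_x, −ΣF_y) = (403.9, -255.6) N.
Magnitude = √((403.9)² + (-255.6)²) = 478 N; direction = atan2(-255.6, 403.9) = 327.7°.

θ ≈ 328°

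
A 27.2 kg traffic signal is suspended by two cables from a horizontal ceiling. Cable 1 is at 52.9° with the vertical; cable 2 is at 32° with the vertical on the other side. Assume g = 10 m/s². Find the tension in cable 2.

T_2 ≈ 218 N

Angles from the horizontal: cable 1 is 90° − 52.9° = 37.1°, cable 2 is 90° − 32° = 58°.
Weight W = 27.2 × 10 = 272 N acts straight down.
Horizontal: T_1 cos 37.1° = T_2 cos 58°  →  T_1 = 0.6644 T_2.
Vertical: T_1 sin 37.1° + T_2 sin 58° = 272.
Substituting the horizontal relation into the vertical equation gives 1.249 T_2 = 272, so T_2 = 217.8 N.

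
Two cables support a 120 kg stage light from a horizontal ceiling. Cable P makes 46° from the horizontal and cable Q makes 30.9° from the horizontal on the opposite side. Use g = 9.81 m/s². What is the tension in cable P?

Weight W = 120 × 9.81 = 1177 N acts straight down.
Horizontal: T_P cos 46° = T_Q cos 30.9°  →  T_Q = 0.8096 T_P.
Vertical: T_P sin 46° + T_Q sin 30.9° = 1177.
Substituting the horizontal relation into the vertical equation gives 1.135 T_P = 1177, so T_P = 1037 N.

T_P ≈ 1040 N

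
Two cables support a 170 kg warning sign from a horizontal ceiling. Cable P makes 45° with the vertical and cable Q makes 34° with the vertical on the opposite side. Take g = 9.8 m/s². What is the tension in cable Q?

T_Q ≈ 1200 N

Angles from the horizontal: cable P is 90° − 45° = 45°, cable Q is 90° − 34° = 56°.
Weight W = 170 × 9.8 = 1666 N acts straight down.
Horizontal: T_P cos 45° = T_Q cos 56°  →  T_P = 0.7908 T_Q.
Vertical: T_P sin 45° + T_Q sin 56° = 1666.
Substituting the horizontal relation into the vertical equation gives 1.388 T_Q = 1666, so T_Q = 1200 N.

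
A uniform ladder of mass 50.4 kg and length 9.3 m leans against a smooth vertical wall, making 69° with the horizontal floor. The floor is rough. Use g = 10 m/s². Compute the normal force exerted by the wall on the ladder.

N_wall ≈ 96.7 N

Torques about the foot: N_wall · 9.3 sin 69° = 50.4×10×4.65 cos 69° → N_wall = 96.734 N.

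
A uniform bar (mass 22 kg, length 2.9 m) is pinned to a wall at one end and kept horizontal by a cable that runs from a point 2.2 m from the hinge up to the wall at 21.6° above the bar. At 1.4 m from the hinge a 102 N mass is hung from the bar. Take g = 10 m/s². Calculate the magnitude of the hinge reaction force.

Take torques about the hinge: T sin 21.6° · 2.2 = 22×10×1.45 + 102×1.4 = 461.8 N·m.
So T = 461.8 / (0.3681 × 2.2) = 570.21 N.
ΣF_x = 0: H_x = T cos 21.6° = 530.17 N.
ΣF_y = 0: H_y = (22×10 + 102) − T sin 21.6° = 322 − 209.91 = 112.09 N.
|H| = √(H_x² + H_y²) = √((530.17)² + (112.09)²) = 541.89 N.

|H| ≈ 542 N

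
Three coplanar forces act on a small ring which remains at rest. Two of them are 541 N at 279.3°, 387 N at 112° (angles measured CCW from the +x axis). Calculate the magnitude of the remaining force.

Sum the known components: ΣF_x = -57.55 N, ΣF_y = -175.1 N.
For equilibrium the remaining force must supply (−ΣF_x, −ΣF_y) = (57.55, 175.1) N.
Magnitude = √((57.55)² + (175.1)²) = 184.3 N; direction = atan2(175.1, 57.55) = 71.8°.

F ≈ 184 N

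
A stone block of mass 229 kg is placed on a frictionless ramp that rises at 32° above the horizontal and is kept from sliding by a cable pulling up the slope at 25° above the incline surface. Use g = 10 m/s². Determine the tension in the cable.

Take axes along and perpendicular to the incline. Weight components: W sin 32° = 1214 N down-slope, W cos 32° = 1942 N into the surface.
Along incline: T cos 25° = W sin 32° → T = 1339 N.
Perpendicular: N = W cos 32° − T sin 25° = 1376 N.

T ≈ 1340 N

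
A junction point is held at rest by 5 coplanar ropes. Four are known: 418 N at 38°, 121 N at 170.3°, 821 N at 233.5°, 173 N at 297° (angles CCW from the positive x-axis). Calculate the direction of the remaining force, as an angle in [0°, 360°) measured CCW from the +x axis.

Sum the known components: ΣF_x = -199.7 N, ΣF_y = -536.4 N.
For equilibrium the remaining force must supply (−ΣF_x, −ΣF_y) = (199.7, 536.4) N.
Magnitude = √((199.7)² + (536.4)²) = 572.3 N; direction = atan2(536.4, 199.7) = 69.6°.

θ ≈ 69.6°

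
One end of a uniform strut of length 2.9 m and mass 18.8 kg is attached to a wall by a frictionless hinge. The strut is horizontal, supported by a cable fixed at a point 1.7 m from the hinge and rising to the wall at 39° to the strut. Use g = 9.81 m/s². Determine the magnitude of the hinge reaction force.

|H| ≈ 196 N

Take torques about the hinge: T sin 39° · 1.7 = 18.8×9.81×1.45 = 267.42 N·m.
So T = 267.42 / (0.6293 × 1.7) = 249.96 N.
ΣF_x = 0: H_x = T cos 39° = 194.26 N.
ΣF_y = 0: H_y = (18.8×9.81) − T sin 39° = 184.43 − 157.31 = 27.122 N.
|H| = √(H_x² + H_y²) = √((194.26)² + (27.122)²) = 196.14 N.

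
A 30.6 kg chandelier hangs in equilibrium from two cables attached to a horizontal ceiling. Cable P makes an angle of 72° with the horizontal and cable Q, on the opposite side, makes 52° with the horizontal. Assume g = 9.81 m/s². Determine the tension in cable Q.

T_Q ≈ 112 N

Weight W = 30.6 × 9.81 = 300.2 N acts straight down.
Horizontal: T_P cos 72° = T_Q cos 52°  →  T_P = 1.992 T_Q.
Vertical: T_P sin 72° + T_Q sin 52° = 300.2.
Substituting the horizontal relation into the vertical equation gives 2.683 T_Q = 300.2, so T_Q = 111.9 N.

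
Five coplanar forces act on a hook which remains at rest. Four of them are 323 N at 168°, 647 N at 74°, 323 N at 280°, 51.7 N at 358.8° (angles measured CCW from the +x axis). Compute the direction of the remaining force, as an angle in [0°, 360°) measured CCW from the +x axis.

Sum the known components: ΣF_x = -29.83 N, ΣF_y = 369.9 N.
For equilibrium the remaining force must supply (−ΣF_x, −ΣF_y) = (29.83, -369.9) N.
Magnitude = √((29.83)² + (-369.9)²) = 371.1 N; direction = atan2(-369.9, 29.83) = 274.6°.

θ ≈ 275°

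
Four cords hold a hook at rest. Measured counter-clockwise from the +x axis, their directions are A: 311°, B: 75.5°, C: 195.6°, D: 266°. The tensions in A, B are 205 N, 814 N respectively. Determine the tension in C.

Resolve: ΣF_x = 205 cos 311° + 814 cos 75.5° + T_C cos 195.6° + T_D cos 266° = 0.
        ΣF_y = 205 sin 311° + 814 sin 75.5° + T_C sin 195.6° + T_D sin 266° = 0.
The known terms sum to (338.3, 633.4) N, so -0.9632 T_C − 0.0698 T_D = -338.3 and -0.2689 T_C − 0.9976 T_D = -633.4.
Solving simultaneously: T_C = 311.3 N, T_D = 551 N.

T_C ≈ 311 N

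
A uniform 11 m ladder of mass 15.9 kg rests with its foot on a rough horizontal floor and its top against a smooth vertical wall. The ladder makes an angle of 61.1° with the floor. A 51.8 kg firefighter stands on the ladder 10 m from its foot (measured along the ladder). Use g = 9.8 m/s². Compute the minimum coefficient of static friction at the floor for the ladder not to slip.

μ_min ≈ 0.449

ΣF_y = 0: N_floor = 15.9×9.8 + 51.8×9.8 = 663.46 N.
Torques about the foot: N_wall · 11 sin 61.1° = 15.9×9.8×5.5 cos 61.1° + 51.8×9.8×10 cos 61.1° → N_wall = 297.77 N.
ΣF_x = 0: f_floor = N_wall = 297.77 N.
μ_min = f_floor / N_floor = 297.77 / 663.46 = 0.4488.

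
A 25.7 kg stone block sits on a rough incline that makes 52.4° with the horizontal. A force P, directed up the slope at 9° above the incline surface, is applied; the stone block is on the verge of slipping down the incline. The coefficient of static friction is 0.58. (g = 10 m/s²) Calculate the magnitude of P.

P ≈ 126 N

On the verge of sliding down the incline, friction equals μN and acts up the slope.
Perpendicular: N + P sin 9° = W cos 52.4° = 156.8 N.
Along incline: P cos 9° + μN = W sin 52.4° with W sin 52.4° = 203.6 N.
Solving the pair for P and N: P = 125.6 N, N = 137.2 N (and f = μN = 79.55 N).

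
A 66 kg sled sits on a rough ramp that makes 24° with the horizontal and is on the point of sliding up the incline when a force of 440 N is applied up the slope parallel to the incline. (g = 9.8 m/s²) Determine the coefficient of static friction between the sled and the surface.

On the verge of sliding up the incline, friction is at its maximum μN and acts down the slope.
Perpendicular to incline: N = W cos 24° − P sin 0° = 590.9 − 0 = 590.9 N.
Along incline: P cos 0° − μN = W sin 24° → μ = −(W sin 24° − P cos 0°) / N = 0.2994.

μ ≈ 0.299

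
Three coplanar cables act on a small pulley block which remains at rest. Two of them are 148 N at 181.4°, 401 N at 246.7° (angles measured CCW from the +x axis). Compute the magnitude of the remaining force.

F ≈ 482 N

Sum the known components: ΣF_x = -306.6 N, ΣF_y = -371.9 N.
For equilibrium the remaining force must supply (−ΣF_x, −ΣF_y) = (306.6, 371.9) N.
Magnitude = √((306.6)² + (371.9)²) = 482 N; direction = atan2(371.9, 306.6) = 50.5°.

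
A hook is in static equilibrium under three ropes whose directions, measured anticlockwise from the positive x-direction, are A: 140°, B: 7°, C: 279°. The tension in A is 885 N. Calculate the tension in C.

Resolve: ΣF_x = 885 cos 140° + T_B cos 7° + T_C cos 279° = 0.
        ΣF_y = 885 sin 140° + T_B sin 7° + T_C sin 279° = 0.
The known terms sum to (-677.9, 568.9) N, so 0.9925 T_B + 0.1564 T_C = 677.9 and 0.1219 T_B − 0.9877 T_C = -568.9.
Solving simultaneously: T_B = 581 N, T_C = 647.6 N.

T_C ≈ 648 N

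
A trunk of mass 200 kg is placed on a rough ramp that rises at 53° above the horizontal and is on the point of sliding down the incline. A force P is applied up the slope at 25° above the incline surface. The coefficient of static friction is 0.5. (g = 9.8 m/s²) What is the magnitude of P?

On the verge of sliding down the incline, friction equals μN and acts up the slope.
Perpendicular: N + P sin 25° = W cos 53° = 1180 N.
Along incline: P cos 25° + μN = W sin 53° with W sin 53° = 1565 N.
Solving the pair for P and N: P = 1404 N, N = 586.3 N (and f = μN = 293.2 N).

P ≈ 1400 N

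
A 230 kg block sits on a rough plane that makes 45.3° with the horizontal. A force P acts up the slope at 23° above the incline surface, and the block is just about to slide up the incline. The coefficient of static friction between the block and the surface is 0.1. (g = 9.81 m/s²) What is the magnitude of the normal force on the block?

N ≈ 869 N

On the verge of sliding up the incline, friction equals μN and acts down the slope.
Perpendicular: N + P sin 23° = W cos 45.3° = 1587 N.
Along incline: P cos 23° = W sin 45.3° + μN  with W sin 45.3° = 1604 N.
Solving the pair for P and N: P = 1837 N, N = 869.4 N (and f = μN = 86.94 N).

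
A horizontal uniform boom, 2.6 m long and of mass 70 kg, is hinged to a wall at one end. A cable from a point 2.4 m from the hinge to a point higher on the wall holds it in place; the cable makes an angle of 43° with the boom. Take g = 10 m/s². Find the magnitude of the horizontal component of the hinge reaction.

Take torques about the hinge: T sin 43° · 2.4 = 70×10×1.3 = 910 N·m.
So T = 910 / (0.6820 × 2.4) = 555.96 N.
ΣF_x = 0: H_x = T cos 43° = 406.61 N.

H_x ≈ 407 N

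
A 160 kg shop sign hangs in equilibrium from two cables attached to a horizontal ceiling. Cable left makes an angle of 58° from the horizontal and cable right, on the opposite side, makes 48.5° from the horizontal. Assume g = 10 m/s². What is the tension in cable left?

T_left ≈ 1110 N

Weight W = 160 × 10 = 1600 N acts straight down.
Horizontal: T_left cos 58° = T_right cos 48.5°  →  T_right = 0.7997 T_left.
Vertical: T_left sin 58° + T_right sin 48.5° = 1600.
Substituting the horizontal relation into the vertical equation gives 1.447 T_left = 1600, so T_left = 1106 N.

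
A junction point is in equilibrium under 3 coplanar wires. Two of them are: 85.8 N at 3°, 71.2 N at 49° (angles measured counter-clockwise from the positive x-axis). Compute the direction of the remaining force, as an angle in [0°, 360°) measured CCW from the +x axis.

θ ≈ 204°

Sum the known components: ΣF_x = 132.4 N, ΣF_y = 58.23 N.
For equilibrium the remaining force must supply (−ΣF_x, −ΣF_y) = (-132.4, -58.23) N.
Magnitude = √((-132.4)² + (-58.23)²) = 144.6 N; direction = atan2(-58.23, -132.4) = 203.7°.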